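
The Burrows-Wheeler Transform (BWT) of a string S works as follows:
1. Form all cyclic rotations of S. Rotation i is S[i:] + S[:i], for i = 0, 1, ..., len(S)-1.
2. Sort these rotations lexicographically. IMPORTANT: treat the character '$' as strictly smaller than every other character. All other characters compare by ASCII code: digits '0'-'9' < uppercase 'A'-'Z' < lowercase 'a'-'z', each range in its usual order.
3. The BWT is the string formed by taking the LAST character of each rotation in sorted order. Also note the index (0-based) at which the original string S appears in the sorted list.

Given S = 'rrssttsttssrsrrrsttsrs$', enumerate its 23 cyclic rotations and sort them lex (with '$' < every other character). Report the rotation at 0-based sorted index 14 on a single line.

Answer: sttsrs$rrssttsttssrsrrr

Derivation:
All 23 rotations (rotation i = S[i:]+S[:i]):
  rot[0] = rrssttsttssrsrrrsttsrs$
  rot[1] = rssttsttssrsrrrsttsrs$r
  rot[2] = ssttsttssrsrrrsttsrs$rr
  rot[3] = sttsttssrsrrrsttsrs$rrs
  rot[4] = ttsttssrsrrrsttsrs$rrss
  rot[5] = tsttssrsrrrsttsrs$rrsst
  rot[6] = sttssrsrrrsttsrs$rrsstt
  rot[7] = ttssrsrrrsttsrs$rrsstts
  rot[8] = tssrsrrrsttsrs$rrssttst
  rot[9] = ssrsrrrsttsrs$rrssttstt
  rot[10] = srsrrrsttsrs$rrssttstts
  rot[11] = rsrrrsttsrs$rrssttsttss
  rot[12] = srrrsttsrs$rrssttsttssr
  rot[13] = rrrsttsrs$rrssttsttssrs
  rot[14] = rrsttsrs$rrssttsttssrsr
  rot[15] = rsttsrs$rrssttsttssrsrr
  rot[16] = sttsrs$rrssttsttssrsrrr
  rot[17] = ttsrs$rrssttsttssrsrrrs
  rot[18] = tsrs$rrssttsttssrsrrrst
  rot[19] = srs$rrssttsttssrsrrrstt
  rot[20] = rs$rrssttsttssrsrrrstts
  rot[21] = s$rrssttsttssrsrrrsttsr
  rot[22] = $rrssttsttssrsrrrsttsrs
Sorted (with $ < everything):
  sorted[0] = $rrssttsttssrsrrrsttsrs
  sorted[1] = rrrsttsrs$rrssttsttssrs
  sorted[2] = rrssttsttssrsrrrsttsrs$
  sorted[3] = rrsttsrs$rrssttsttssrsr
  sorted[4] = rs$rrssttsttssrsrrrstts
  sorted[5] = rsrrrsttsrs$rrssttsttss
  sorted[6] = rssttsttssrsrrrsttsrs$r
  sorted[7] = rsttsrs$rrssttsttssrsrr
  sorted[8] = s$rrssttsttssrsrrrsttsr
  sorted[9] = srrrsttsrs$rrssttsttssr
  sorted[10] = srs$rrssttsttssrsrrrstt
  sorted[11] = srsrrrsttsrs$rrssttstts
  sorted[12] = ssrsrrrsttsrs$rrssttstt
  sorted[13] = ssttsttssrsrrrsttsrs$rr
  sorted[14] = sttsrs$rrssttsttssrsrrr
  sorted[15] = sttssrsrrrsttsrs$rrsstt
  sorted[16] = sttsttssrsrrrsttsrs$rrs
  sorted[17] = tsrs$rrssttsttssrsrrrst
  sorted[18] = tssrsrrrsttsrs$rrssttst
  sorted[19] = tsttssrsrrrsttsrs$rrsst
  sorted[20] = ttsrs$rrssttsttssrsrrrs
  sorted[21] = ttssrsrrrsttsrs$rrsstts
  sorted[22] = ttsttssrsrrrsttsrs$rrss
sorted[14] = sttsrs$rrssttsttssrsrrr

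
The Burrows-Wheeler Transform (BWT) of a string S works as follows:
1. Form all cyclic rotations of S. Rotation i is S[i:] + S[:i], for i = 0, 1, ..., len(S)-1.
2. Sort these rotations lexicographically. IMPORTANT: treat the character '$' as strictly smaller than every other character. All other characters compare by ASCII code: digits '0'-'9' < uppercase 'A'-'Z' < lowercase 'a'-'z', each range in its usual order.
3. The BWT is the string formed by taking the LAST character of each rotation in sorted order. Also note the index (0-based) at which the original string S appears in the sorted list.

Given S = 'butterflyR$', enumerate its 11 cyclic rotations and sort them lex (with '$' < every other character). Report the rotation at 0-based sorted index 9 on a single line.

All 11 rotations (rotation i = S[i:]+S[:i]):
  rot[0] = butterflyR$
  rot[1] = utterflyR$b
  rot[2] = tterflyR$bu
  rot[3] = terflyR$but
  rot[4] = erflyR$butt
  rot[5] = rflyR$butte
  rot[6] = flyR$butter
  rot[7] = lyR$butterf
  rot[8] = yR$butterfl
  rot[9] = R$butterfly
  rot[10] = $butterflyR
Sorted (with $ < everything):
  sorted[0] = $butterflyR
  sorted[1] = R$butterfly
  sorted[2] = butterflyR$
  sorted[3] = erflyR$butt
  sorted[4] = flyR$butter
  sorted[5] = lyR$butterf
  sorted[6] = rflyR$butte
  sorted[7] = terflyR$but
  sorted[8] = tterflyR$bu
  sorted[9] = utterflyR$b
  sorted[10] = yR$butterfl
sorted[9] = utterflyR$b

Answer: utterflyR$b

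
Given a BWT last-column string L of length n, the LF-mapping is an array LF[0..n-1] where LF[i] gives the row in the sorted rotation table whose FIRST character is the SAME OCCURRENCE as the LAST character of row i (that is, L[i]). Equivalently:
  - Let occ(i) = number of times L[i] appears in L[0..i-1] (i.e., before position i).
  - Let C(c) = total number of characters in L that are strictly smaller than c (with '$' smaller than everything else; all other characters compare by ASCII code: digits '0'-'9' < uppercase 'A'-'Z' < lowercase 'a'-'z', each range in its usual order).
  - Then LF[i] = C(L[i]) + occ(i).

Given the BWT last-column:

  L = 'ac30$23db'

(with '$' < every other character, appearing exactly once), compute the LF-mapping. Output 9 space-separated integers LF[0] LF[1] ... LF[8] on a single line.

Answer: 5 7 3 1 0 2 4 8 6

Derivation:
Char counts: '$':1, '0':1, '2':1, '3':2, 'a':1, 'b':1, 'c':1, 'd':1
C (first-col start): C('$')=0, C('0')=1, C('2')=2, C('3')=3, C('a')=5, C('b')=6, C('c')=7, C('d')=8
L[0]='a': occ=0, LF[0]=C('a')+0=5+0=5
L[1]='c': occ=0, LF[1]=C('c')+0=7+0=7
L[2]='3': occ=0, LF[2]=C('3')+0=3+0=3
L[3]='0': occ=0, LF[3]=C('0')+0=1+0=1
L[4]='$': occ=0, LF[4]=C('$')+0=0+0=0
L[5]='2': occ=0, LF[5]=C('2')+0=2+0=2
L[6]='3': occ=1, LF[6]=C('3')+1=3+1=4
L[7]='d': occ=0, LF[7]=C('d')+0=8+0=8
L[8]='b': occ=0, LF[8]=C('b')+0=6+0=6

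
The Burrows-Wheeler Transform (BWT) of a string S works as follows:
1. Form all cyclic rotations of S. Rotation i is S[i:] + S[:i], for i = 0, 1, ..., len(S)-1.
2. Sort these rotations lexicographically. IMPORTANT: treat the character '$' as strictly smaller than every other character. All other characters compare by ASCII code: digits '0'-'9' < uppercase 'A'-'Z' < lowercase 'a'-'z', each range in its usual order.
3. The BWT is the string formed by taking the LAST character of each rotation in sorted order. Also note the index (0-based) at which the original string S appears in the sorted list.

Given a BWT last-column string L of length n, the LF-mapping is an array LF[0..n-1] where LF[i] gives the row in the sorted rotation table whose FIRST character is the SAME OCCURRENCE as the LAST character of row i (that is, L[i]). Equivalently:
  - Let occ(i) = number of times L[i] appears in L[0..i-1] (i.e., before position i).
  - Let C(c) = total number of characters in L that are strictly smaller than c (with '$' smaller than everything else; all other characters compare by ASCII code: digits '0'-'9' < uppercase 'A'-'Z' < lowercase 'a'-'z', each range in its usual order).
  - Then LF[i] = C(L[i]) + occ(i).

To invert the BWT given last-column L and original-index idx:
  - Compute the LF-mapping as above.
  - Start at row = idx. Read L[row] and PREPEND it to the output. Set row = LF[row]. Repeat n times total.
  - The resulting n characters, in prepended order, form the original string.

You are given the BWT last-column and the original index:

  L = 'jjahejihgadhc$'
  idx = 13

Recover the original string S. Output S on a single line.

LF mapping: 11 12 1 7 5 13 10 8 6 2 4 9 3 0
Walk LF starting at row 13, prepending L[row]:
  step 1: row=13, L[13]='$', prepend. Next row=LF[13]=0
  step 2: row=0, L[0]='j', prepend. Next row=LF[0]=11
  step 3: row=11, L[11]='h', prepend. Next row=LF[11]=9
  step 4: row=9, L[9]='a', prepend. Next row=LF[9]=2
  step 5: row=2, L[2]='a', prepend. Next row=LF[2]=1
  step 6: row=1, L[1]='j', prepend. Next row=LF[1]=12
  step 7: row=12, L[12]='c', prepend. Next row=LF[12]=3
  step 8: row=3, L[3]='h', prepend. Next row=LF[3]=7
  step 9: row=7, L[7]='h', prepend. Next row=LF[7]=8
  step 10: row=8, L[8]='g', prepend. Next row=LF[8]=6
  step 11: row=6, L[6]='i', prepend. Next row=LF[6]=10
  step 12: row=10, L[10]='d', prepend. Next row=LF[10]=4
  step 13: row=4, L[4]='e', prepend. Next row=LF[4]=5
  step 14: row=5, L[5]='j', prepend. Next row=LF[5]=13
Reversed output: jedighhcjaahj$

Answer: jedighhcjaahj$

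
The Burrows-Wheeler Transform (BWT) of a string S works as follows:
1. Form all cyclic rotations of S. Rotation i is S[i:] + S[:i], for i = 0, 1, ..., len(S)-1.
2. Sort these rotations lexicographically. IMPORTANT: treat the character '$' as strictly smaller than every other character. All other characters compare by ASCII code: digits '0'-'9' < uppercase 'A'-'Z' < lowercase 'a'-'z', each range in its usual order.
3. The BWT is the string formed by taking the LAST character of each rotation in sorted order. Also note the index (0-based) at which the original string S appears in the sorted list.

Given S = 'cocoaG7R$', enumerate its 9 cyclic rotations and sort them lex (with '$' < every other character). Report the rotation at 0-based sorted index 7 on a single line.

All 9 rotations (rotation i = S[i:]+S[:i]):
  rot[0] = cocoaG7R$
  rot[1] = ocoaG7R$c
  rot[2] = coaG7R$co
  rot[3] = oaG7R$coc
  rot[4] = aG7R$coco
  rot[5] = G7R$cocoa
  rot[6] = 7R$cocoaG
  rot[7] = R$cocoaG7
  rot[8] = $cocoaG7R
Sorted (with $ < everything):
  sorted[0] = $cocoaG7R
  sorted[1] = 7R$cocoaG
  sorted[2] = G7R$cocoa
  sorted[3] = R$cocoaG7
  sorted[4] = aG7R$coco
  sorted[5] = coaG7R$co
  sorted[6] = cocoaG7R$
  sorted[7] = oaG7R$coc
  sorted[8] = ocoaG7R$c
sorted[7] = oaG7R$coc

Answer: oaG7R$coc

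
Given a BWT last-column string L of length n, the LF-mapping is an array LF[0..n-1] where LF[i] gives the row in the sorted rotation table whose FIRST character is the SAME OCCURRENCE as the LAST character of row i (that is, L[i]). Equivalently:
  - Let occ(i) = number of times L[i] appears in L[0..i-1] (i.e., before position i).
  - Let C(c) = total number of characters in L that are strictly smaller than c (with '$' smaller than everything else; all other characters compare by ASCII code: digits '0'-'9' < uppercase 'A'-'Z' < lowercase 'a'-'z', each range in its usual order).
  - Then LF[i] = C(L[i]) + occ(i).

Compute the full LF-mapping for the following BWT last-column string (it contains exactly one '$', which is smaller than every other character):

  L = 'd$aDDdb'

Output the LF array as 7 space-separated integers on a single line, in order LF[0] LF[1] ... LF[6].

Answer: 5 0 3 1 2 6 4

Derivation:
Char counts: '$':1, 'D':2, 'a':1, 'b':1, 'd':2
C (first-col start): C('$')=0, C('D')=1, C('a')=3, C('b')=4, C('d')=5
L[0]='d': occ=0, LF[0]=C('d')+0=5+0=5
L[1]='$': occ=0, LF[1]=C('$')+0=0+0=0
L[2]='a': occ=0, LF[2]=C('a')+0=3+0=3
L[3]='D': occ=0, LF[3]=C('D')+0=1+0=1
L[4]='D': occ=1, LF[4]=C('D')+1=1+1=2
L[5]='d': occ=1, LF[5]=C('d')+1=5+1=6
L[6]='b': occ=0, LF[6]=C('b')+0=4+0=4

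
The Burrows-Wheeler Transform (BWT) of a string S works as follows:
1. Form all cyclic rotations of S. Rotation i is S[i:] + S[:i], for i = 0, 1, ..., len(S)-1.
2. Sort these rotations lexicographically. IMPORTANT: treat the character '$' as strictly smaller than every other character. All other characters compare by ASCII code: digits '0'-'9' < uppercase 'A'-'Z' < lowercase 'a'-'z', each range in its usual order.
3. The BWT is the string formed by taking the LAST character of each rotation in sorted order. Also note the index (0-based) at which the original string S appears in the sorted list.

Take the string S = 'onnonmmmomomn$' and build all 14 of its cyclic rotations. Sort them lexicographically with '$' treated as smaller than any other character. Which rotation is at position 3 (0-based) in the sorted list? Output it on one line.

All 14 rotations (rotation i = S[i:]+S[:i]):
  rot[0] = onnonmmmomomn$
  rot[1] = nnonmmmomomn$o
  rot[2] = nonmmmomomn$on
  rot[3] = onmmmomomn$onn
  rot[4] = nmmmomomn$onno
  rot[5] = mmmomomn$onnon
  rot[6] = mmomomn$onnonm
  rot[7] = momomn$onnonmm
  rot[8] = omomn$onnonmmm
  rot[9] = momn$onnonmmmo
  rot[10] = omn$onnonmmmom
  rot[11] = mn$onnonmmmomo
  rot[12] = n$onnonmmmomom
  rot[13] = $onnonmmmomomn
Sorted (with $ < everything):
  sorted[0] = $onnonmmmomomn
  sorted[1] = mmmomomn$onnon
  sorted[2] = mmomomn$onnonm
  sorted[3] = mn$onnonmmmomo
  sorted[4] = momn$onnonmmmo
  sorted[5] = momomn$onnonmm
  sorted[6] = n$onnonmmmomom
  sorted[7] = nmmmomomn$onno
  sorted[8] = nnonmmmomomn$o
  sorted[9] = nonmmmomomn$on
  sorted[10] = omn$onnonmmmom
  sorted[11] = omomn$onnonmmm
  sorted[12] = onmmmomomn$onn
  sorted[13] = onnonmmmomomn$
sorted[3] = mn$onnonmmmomo

Answer: mn$onnonmmmomo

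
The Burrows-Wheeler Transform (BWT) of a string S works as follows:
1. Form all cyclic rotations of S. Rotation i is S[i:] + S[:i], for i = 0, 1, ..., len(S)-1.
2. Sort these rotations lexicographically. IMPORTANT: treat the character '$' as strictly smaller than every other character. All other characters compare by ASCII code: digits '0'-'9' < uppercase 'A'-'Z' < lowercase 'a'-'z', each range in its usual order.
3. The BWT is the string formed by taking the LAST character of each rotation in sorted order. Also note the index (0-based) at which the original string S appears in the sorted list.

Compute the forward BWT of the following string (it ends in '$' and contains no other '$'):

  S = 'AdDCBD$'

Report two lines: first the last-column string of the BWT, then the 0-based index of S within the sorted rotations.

Answer: D$CDBdA
1

Derivation:
All 7 rotations (rotation i = S[i:]+S[:i]):
  rot[0] = AdDCBD$
  rot[1] = dDCBD$A
  rot[2] = DCBD$Ad
  rot[3] = CBD$AdD
  rot[4] = BD$AdDC
  rot[5] = D$AdDCB
  rot[6] = $AdDCBD
Sorted (with $ < everything):
  sorted[0] = $AdDCBD  (last char: 'D')
  sorted[1] = AdDCBD$  (last char: '$')
  sorted[2] = BD$AdDC  (last char: 'C')
  sorted[3] = CBD$AdD  (last char: 'D')
  sorted[4] = D$AdDCB  (last char: 'B')
  sorted[5] = DCBD$Ad  (last char: 'd')
  sorted[6] = dDCBD$A  (last char: 'A')
Last column: D$CDBdA
Original string S is at sorted index 1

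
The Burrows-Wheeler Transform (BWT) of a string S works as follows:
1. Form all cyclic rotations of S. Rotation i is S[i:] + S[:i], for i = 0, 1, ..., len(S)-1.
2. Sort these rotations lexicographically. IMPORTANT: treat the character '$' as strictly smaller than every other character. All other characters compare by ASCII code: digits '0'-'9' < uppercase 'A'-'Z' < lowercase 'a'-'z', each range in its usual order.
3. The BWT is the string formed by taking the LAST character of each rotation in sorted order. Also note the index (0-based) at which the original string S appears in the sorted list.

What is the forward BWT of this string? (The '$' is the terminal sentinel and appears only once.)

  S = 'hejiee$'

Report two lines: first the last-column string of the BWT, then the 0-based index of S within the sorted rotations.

All 7 rotations (rotation i = S[i:]+S[:i]):
  rot[0] = hejiee$
  rot[1] = ejiee$h
  rot[2] = jiee$he
  rot[3] = iee$hej
  rot[4] = ee$heji
  rot[5] = e$hejie
  rot[6] = $hejiee
Sorted (with $ < everything):
  sorted[0] = $hejiee  (last char: 'e')
  sorted[1] = e$hejie  (last char: 'e')
  sorted[2] = ee$heji  (last char: 'i')
  sorted[3] = ejiee$h  (last char: 'h')
  sorted[4] = hejiee$  (last char: '$')
  sorted[5] = iee$hej  (last char: 'j')
  sorted[6] = jiee$he  (last char: 'e')
Last column: eeih$je
Original string S is at sorted index 4

Answer: eeih$je
4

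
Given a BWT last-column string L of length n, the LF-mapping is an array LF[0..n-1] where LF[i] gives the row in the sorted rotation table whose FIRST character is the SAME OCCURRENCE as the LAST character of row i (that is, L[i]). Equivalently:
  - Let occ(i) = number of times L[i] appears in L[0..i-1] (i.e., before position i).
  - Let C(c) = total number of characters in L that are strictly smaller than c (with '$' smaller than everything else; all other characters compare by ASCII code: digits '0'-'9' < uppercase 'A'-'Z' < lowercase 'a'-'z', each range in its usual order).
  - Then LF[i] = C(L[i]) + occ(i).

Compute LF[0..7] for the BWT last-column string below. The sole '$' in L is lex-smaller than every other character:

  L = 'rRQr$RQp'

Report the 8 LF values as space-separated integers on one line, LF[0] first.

Answer: 6 3 1 7 0 4 2 5

Derivation:
Char counts: '$':1, 'Q':2, 'R':2, 'p':1, 'r':2
C (first-col start): C('$')=0, C('Q')=1, C('R')=3, C('p')=5, C('r')=6
L[0]='r': occ=0, LF[0]=C('r')+0=6+0=6
L[1]='R': occ=0, LF[1]=C('R')+0=3+0=3
L[2]='Q': occ=0, LF[2]=C('Q')+0=1+0=1
L[3]='r': occ=1, LF[3]=C('r')+1=6+1=7
L[4]='$': occ=0, LF[4]=C('$')+0=0+0=0
L[5]='R': occ=1, LF[5]=C('R')+1=3+1=4
L[6]='Q': occ=1, LF[6]=C('Q')+1=1+1=2
L[7]='p': occ=0, LF[7]=C('p')+0=5+0=5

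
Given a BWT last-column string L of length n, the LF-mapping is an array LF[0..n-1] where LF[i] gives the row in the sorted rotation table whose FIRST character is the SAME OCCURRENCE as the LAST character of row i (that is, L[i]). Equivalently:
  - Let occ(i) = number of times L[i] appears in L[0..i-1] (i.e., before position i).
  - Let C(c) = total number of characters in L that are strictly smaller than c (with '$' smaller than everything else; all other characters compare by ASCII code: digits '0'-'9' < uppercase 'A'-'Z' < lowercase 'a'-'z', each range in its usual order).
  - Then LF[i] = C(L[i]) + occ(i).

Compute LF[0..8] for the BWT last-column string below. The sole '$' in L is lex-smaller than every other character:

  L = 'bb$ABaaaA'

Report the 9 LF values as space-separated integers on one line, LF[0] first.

Answer: 7 8 0 1 3 4 5 6 2

Derivation:
Char counts: '$':1, 'A':2, 'B':1, 'a':3, 'b':2
C (first-col start): C('$')=0, C('A')=1, C('B')=3, C('a')=4, C('b')=7
L[0]='b': occ=0, LF[0]=C('b')+0=7+0=7
L[1]='b': occ=1, LF[1]=C('b')+1=7+1=8
L[2]='$': occ=0, LF[2]=C('$')+0=0+0=0
L[3]='A': occ=0, LF[3]=C('A')+0=1+0=1
L[4]='B': occ=0, LF[4]=C('B')+0=3+0=3
L[5]='a': occ=0, LF[5]=C('a')+0=4+0=4
L[6]='a': occ=1, LF[6]=C('a')+1=4+1=5
L[7]='a': occ=2, LF[7]=C('a')+2=4+2=6
L[8]='A': occ=1, LF[8]=C('A')+1=1+1=2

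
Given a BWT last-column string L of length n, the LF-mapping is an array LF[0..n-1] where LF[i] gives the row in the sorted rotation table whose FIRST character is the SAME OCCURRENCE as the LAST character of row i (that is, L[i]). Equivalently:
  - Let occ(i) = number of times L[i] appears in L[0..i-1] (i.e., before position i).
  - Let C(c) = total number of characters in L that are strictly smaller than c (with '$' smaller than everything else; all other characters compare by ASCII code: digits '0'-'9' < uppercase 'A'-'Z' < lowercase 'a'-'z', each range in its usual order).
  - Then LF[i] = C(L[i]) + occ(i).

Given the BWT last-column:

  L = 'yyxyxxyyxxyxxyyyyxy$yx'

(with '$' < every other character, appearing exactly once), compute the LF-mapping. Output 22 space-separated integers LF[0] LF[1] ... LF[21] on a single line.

Char counts: '$':1, 'x':9, 'y':12
C (first-col start): C('$')=0, C('x')=1, C('y')=10
L[0]='y': occ=0, LF[0]=C('y')+0=10+0=10
L[1]='y': occ=1, LF[1]=C('y')+1=10+1=11
L[2]='x': occ=0, LF[2]=C('x')+0=1+0=1
L[3]='y': occ=2, LF[3]=C('y')+2=10+2=12
L[4]='x': occ=1, LF[4]=C('x')+1=1+1=2
L[5]='x': occ=2, LF[5]=C('x')+2=1+2=3
L[6]='y': occ=3, LF[6]=C('y')+3=10+3=13
L[7]='y': occ=4, LF[7]=C('y')+4=10+4=14
L[8]='x': occ=3, LF[8]=C('x')+3=1+3=4
L[9]='x': occ=4, LF[9]=C('x')+4=1+4=5
L[10]='y': occ=5, LF[10]=C('y')+5=10+5=15
L[11]='x': occ=5, LF[11]=C('x')+5=1+5=6
L[12]='x': occ=6, LF[12]=C('x')+6=1+6=7
L[13]='y': occ=6, LF[13]=C('y')+6=10+6=16
L[14]='y': occ=7, LF[14]=C('y')+7=10+7=17
L[15]='y': occ=8, LF[15]=C('y')+8=10+8=18
L[16]='y': occ=9, LF[16]=C('y')+9=10+9=19
L[17]='x': occ=7, LF[17]=C('x')+7=1+7=8
L[18]='y': occ=10, LF[18]=C('y')+10=10+10=20
L[19]='$': occ=0, LF[19]=C('$')+0=0+0=0
L[20]='y': occ=11, LF[20]=C('y')+11=10+11=21
L[21]='x': occ=8, LF[21]=C('x')+8=1+8=9

Answer: 10 11 1 12 2 3 13 14 4 5 15 6 7 16 17 18 19 8 20 0 21 9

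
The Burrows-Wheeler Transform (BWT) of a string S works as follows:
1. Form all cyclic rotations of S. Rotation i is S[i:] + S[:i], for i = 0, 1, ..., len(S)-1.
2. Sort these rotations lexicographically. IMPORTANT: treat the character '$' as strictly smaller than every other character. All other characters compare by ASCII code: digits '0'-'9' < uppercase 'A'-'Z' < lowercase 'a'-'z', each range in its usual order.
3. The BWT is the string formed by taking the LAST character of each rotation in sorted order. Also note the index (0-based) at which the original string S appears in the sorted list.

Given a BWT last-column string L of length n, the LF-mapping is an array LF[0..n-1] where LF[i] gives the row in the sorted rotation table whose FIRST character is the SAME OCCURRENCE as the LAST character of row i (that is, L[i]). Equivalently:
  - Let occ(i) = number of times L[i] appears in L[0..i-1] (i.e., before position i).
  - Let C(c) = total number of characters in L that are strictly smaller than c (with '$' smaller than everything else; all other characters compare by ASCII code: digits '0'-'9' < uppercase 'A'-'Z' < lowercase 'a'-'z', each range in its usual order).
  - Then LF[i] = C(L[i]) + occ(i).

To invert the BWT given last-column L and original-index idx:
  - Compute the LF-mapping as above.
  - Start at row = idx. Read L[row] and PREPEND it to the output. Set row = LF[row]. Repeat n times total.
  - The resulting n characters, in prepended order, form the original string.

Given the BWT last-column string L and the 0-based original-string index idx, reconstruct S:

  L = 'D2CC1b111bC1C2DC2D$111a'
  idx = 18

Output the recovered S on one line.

Answer: DC2C11ab2111b12CCC11DD$

Derivation:
LF mapping: 17 9 12 13 1 21 2 3 4 22 14 5 15 10 18 16 11 19 0 6 7 8 20
Walk LF starting at row 18, prepending L[row]:
  step 1: row=18, L[18]='$', prepend. Next row=LF[18]=0
  step 2: row=0, L[0]='D', prepend. Next row=LF[0]=17
  step 3: row=17, L[17]='D', prepend. Next row=LF[17]=19
  step 4: row=19, L[19]='1', prepend. Next row=LF[19]=6
  step 5: row=6, L[6]='1', prepend. Next row=LF[6]=2
  step 6: row=2, L[2]='C', prepend. Next row=LF[2]=12
  step 7: row=12, L[12]='C', prepend. Next row=LF[12]=15
  step 8: row=15, L[15]='C', prepend. Next row=LF[15]=16
  step 9: row=16, L[16]='2', prepend. Next row=LF[16]=11
  step 10: row=11, L[11]='1', prepend. Next row=LF[11]=5
  step 11: row=5, L[5]='b', prepend. Next row=LF[5]=21
  step 12: row=21, L[21]='1', prepend. Next row=LF[21]=8
  step 13: row=8, L[8]='1', prepend. Next row=LF[8]=4
  step 14: row=4, L[4]='1', prepend. Next row=LF[4]=1
  step 15: row=1, L[1]='2', prepend. Next row=LF[1]=9
  step 16: row=9, L[9]='b', prepend. Next row=LF[9]=22
  step 17: row=22, L[22]='a', prepend. Next row=LF[22]=20
  step 18: row=20, L[20]='1', prepend. Next row=LF[20]=7
  step 19: row=7, L[7]='1', prepend. Next row=LF[7]=3
  step 20: row=3, L[3]='C', prepend. Next row=LF[3]=13
  step 21: row=13, L[13]='2', prepend. Next row=LF[13]=10
  step 22: row=10, L[10]='C', prepend. Next row=LF[10]=14
  step 23: row=14, L[14]='D', prepend. Next row=LF[14]=18
Reversed output: DC2C11ab2111b12CCC11DD$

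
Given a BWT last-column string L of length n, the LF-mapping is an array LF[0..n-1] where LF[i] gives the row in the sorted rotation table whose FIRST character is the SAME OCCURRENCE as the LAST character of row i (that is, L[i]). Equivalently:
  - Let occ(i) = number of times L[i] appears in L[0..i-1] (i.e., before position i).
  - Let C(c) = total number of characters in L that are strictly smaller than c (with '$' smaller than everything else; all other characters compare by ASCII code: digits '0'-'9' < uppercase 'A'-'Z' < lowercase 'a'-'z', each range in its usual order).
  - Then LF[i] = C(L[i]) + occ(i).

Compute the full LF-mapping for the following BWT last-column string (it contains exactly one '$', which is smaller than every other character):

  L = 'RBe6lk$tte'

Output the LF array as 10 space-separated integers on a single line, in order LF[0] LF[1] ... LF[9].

Answer: 3 2 4 1 7 6 0 8 9 5

Derivation:
Char counts: '$':1, '6':1, 'B':1, 'R':1, 'e':2, 'k':1, 'l':1, 't':2
C (first-col start): C('$')=0, C('6')=1, C('B')=2, C('R')=3, C('e')=4, C('k')=6, C('l')=7, C('t')=8
L[0]='R': occ=0, LF[0]=C('R')+0=3+0=3
L[1]='B': occ=0, LF[1]=C('B')+0=2+0=2
L[2]='e': occ=0, LF[2]=C('e')+0=4+0=4
L[3]='6': occ=0, LF[3]=C('6')+0=1+0=1
L[4]='l': occ=0, LF[4]=C('l')+0=7+0=7
L[5]='k': occ=0, LF[5]=C('k')+0=6+0=6
L[6]='$': occ=0, LF[6]=C('$')+0=0+0=0
L[7]='t': occ=0, LF[7]=C('t')+0=8+0=8
L[8]='t': occ=1, LF[8]=C('t')+1=8+1=9
L[9]='e': occ=1, LF[9]=C('e')+1=4+1=5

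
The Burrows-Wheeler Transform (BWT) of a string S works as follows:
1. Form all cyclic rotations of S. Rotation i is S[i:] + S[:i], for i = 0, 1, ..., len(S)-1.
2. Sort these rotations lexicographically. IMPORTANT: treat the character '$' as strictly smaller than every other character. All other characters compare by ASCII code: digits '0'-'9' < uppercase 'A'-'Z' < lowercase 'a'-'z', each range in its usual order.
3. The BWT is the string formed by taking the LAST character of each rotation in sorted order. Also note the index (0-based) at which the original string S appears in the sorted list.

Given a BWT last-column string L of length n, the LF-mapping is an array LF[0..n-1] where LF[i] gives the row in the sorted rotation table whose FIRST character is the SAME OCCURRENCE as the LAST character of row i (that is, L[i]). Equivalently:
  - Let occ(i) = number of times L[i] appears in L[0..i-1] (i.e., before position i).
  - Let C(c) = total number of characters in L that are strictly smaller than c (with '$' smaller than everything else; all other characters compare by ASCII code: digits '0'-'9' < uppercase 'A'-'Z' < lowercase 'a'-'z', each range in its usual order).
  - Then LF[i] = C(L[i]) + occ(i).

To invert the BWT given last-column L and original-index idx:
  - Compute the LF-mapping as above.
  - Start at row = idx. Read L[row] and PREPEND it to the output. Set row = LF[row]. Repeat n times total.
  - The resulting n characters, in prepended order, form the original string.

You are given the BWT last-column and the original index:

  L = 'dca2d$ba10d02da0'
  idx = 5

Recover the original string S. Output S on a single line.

Answer: 20dd1aa0c0adb2d$

Derivation:
LF mapping: 12 11 7 5 13 0 10 8 4 1 14 2 6 15 9 3
Walk LF starting at row 5, prepending L[row]:
  step 1: row=5, L[5]='$', prepend. Next row=LF[5]=0
  step 2: row=0, L[0]='d', prepend. Next row=LF[0]=12
  step 3: row=12, L[12]='2', prepend. Next row=LF[12]=6
  step 4: row=6, L[6]='b', prepend. Next row=LF[6]=10
  step 5: row=10, L[10]='d', prepend. Next row=LF[10]=14
  step 6: row=14, L[14]='a', prepend. Next row=LF[14]=9
  step 7: row=9, L[9]='0', prepend. Next row=LF[9]=1
  step 8: row=1, L[1]='c', prepend. Next row=LF[1]=11
  step 9: row=11, L[11]='0', prepend. Next row=LF[11]=2
  step 10: row=2, L[2]='a', prepend. Next row=LF[2]=7
  step 11: row=7, L[7]='a', prepend. Next row=LF[7]=8
  step 12: row=8, L[8]='1', prepend. Next row=LF[8]=4
  step 13: row=4, L[4]='d', prepend. Next row=LF[4]=13
  step 14: row=13, L[13]='d', prepend. Next row=LF[13]=15
  step 15: row=15, L[15]='0', prepend. Next row=LF[15]=3
  step 16: row=3, L[3]='2', prepend. Next row=LF[3]=5
Reversed output: 20dd1aa0c0adb2d$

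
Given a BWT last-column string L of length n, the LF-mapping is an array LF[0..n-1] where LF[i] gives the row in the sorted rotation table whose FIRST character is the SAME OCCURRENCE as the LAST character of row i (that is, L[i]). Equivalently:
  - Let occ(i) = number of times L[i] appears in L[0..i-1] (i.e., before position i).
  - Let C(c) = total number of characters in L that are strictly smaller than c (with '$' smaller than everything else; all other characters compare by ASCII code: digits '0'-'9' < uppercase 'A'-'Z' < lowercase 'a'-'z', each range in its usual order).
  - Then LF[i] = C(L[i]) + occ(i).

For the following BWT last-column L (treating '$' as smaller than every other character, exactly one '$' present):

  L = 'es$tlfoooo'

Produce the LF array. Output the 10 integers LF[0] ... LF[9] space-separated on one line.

Answer: 1 8 0 9 3 2 4 5 6 7

Derivation:
Char counts: '$':1, 'e':1, 'f':1, 'l':1, 'o':4, 's':1, 't':1
C (first-col start): C('$')=0, C('e')=1, C('f')=2, C('l')=3, C('o')=4, C('s')=8, C('t')=9
L[0]='e': occ=0, LF[0]=C('e')+0=1+0=1
L[1]='s': occ=0, LF[1]=C('s')+0=8+0=8
L[2]='$': occ=0, LF[2]=C('$')+0=0+0=0
L[3]='t': occ=0, LF[3]=C('t')+0=9+0=9
L[4]='l': occ=0, LF[4]=C('l')+0=3+0=3
L[5]='f': occ=0, LF[5]=C('f')+0=2+0=2
L[6]='o': occ=0, LF[6]=C('o')+0=4+0=4
L[7]='o': occ=1, LF[7]=C('o')+1=4+1=5
L[8]='o': occ=2, LF[8]=C('o')+2=4+2=6
L[9]='o': occ=3, LF[9]=C('o')+3=4+3=7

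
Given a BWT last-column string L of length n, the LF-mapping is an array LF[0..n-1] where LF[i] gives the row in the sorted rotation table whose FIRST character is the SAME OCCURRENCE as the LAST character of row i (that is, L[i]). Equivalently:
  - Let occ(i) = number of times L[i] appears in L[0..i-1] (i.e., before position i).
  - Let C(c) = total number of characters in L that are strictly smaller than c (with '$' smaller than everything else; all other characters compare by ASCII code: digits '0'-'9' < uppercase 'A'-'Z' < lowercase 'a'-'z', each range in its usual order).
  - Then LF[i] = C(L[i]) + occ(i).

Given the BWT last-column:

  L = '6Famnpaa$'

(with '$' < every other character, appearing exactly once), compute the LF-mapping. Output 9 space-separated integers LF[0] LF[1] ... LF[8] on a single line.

Char counts: '$':1, '6':1, 'F':1, 'a':3, 'm':1, 'n':1, 'p':1
C (first-col start): C('$')=0, C('6')=1, C('F')=2, C('a')=3, C('m')=6, C('n')=7, C('p')=8
L[0]='6': occ=0, LF[0]=C('6')+0=1+0=1
L[1]='F': occ=0, LF[1]=C('F')+0=2+0=2
L[2]='a': occ=0, LF[2]=C('a')+0=3+0=3
L[3]='m': occ=0, LF[3]=C('m')+0=6+0=6
L[4]='n': occ=0, LF[4]=C('n')+0=7+0=7
L[5]='p': occ=0, LF[5]=C('p')+0=8+0=8
L[6]='a': occ=1, LF[6]=C('a')+1=3+1=4
L[7]='a': occ=2, LF[7]=C('a')+2=3+2=5
L[8]='$': occ=0, LF[8]=C('$')+0=0+0=0

Answer: 1 2 3 6 7 8 4 5 0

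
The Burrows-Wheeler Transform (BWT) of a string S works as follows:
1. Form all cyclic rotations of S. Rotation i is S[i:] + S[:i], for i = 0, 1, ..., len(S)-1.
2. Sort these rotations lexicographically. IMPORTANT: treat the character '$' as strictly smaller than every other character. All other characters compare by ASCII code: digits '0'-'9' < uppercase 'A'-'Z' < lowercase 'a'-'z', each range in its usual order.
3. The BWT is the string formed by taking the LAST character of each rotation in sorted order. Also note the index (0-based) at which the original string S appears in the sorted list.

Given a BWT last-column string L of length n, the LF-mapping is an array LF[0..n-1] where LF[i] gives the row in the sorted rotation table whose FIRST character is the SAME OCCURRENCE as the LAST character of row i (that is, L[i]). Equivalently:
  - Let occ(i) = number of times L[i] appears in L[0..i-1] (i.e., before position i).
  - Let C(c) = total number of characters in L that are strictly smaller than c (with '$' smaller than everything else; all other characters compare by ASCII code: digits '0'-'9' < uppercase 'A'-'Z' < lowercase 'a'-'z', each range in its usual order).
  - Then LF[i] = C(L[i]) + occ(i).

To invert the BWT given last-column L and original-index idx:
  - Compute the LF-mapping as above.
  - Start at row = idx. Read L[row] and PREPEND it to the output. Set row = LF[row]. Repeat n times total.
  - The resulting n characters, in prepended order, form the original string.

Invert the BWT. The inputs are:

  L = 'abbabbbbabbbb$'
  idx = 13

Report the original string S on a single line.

Answer: bbbbbbbaabbba$

Derivation:
LF mapping: 1 4 5 2 6 7 8 9 3 10 11 12 13 0
Walk LF starting at row 13, prepending L[row]:
  step 1: row=13, L[13]='$', prepend. Next row=LF[13]=0
  step 2: row=0, L[0]='a', prepend. Next row=LF[0]=1
  step 3: row=1, L[1]='b', prepend. Next row=LF[1]=4
  step 4: row=4, L[4]='b', prepend. Next row=LF[4]=6
  step 5: row=6, L[6]='b', prepend. Next row=LF[6]=8
  step 6: row=8, L[8]='a', prepend. Next row=LF[8]=3
  step 7: row=3, L[3]='a', prepend. Next row=LF[3]=2
  step 8: row=2, L[2]='b', prepend. Next row=LF[2]=5
  step 9: row=5, L[5]='b', prepend. Next row=LF[5]=7
  step 10: row=7, L[7]='b', prepend. Next row=LF[7]=9
  step 11: row=9, L[9]='b', prepend. Next row=LF[9]=10
  step 12: row=10, L[10]='b', prepend. Next row=LF[10]=11
  step 13: row=11, L[11]='b', prepend. Next row=LF[11]=12
  step 14: row=12, L[12]='b', prepend. Next row=LF[12]=13
Reversed output: bbbbbbbaabbba$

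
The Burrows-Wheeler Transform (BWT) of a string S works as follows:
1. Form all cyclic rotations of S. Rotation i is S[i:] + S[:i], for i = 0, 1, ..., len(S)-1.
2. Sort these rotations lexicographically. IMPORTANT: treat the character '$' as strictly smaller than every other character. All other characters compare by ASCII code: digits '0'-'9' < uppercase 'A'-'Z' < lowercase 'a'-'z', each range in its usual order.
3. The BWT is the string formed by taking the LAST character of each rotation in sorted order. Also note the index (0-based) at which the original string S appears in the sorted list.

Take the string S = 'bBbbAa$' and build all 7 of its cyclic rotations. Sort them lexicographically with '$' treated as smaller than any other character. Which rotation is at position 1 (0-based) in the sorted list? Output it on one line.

Answer: Aa$bBbb

Derivation:
All 7 rotations (rotation i = S[i:]+S[:i]):
  rot[0] = bBbbAa$
  rot[1] = BbbAa$b
  rot[2] = bbAa$bB
  rot[3] = bAa$bBb
  rot[4] = Aa$bBbb
  rot[5] = a$bBbbA
  rot[6] = $bBbbAa
Sorted (with $ < everything):
  sorted[0] = $bBbbAa
  sorted[1] = Aa$bBbb
  sorted[2] = BbbAa$b
  sorted[3] = a$bBbbA
  sorted[4] = bAa$bBb
  sorted[5] = bBbbAa$
  sorted[6] = bbAa$bB
sorted[1] = Aa$bBbb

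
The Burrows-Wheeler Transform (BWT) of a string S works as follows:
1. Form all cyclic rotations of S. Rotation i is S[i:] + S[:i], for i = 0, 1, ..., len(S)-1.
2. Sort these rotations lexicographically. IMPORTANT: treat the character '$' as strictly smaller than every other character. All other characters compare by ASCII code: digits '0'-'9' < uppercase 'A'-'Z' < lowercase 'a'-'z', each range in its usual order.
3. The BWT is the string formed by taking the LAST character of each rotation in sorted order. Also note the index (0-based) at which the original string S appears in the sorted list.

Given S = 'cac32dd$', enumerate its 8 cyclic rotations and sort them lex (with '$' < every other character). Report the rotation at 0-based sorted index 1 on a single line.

All 8 rotations (rotation i = S[i:]+S[:i]):
  rot[0] = cac32dd$
  rot[1] = ac32dd$c
  rot[2] = c32dd$ca
  rot[3] = 32dd$cac
  rot[4] = 2dd$cac3
  rot[5] = dd$cac32
  rot[6] = d$cac32d
  rot[7] = $cac32dd
Sorted (with $ < everything):
  sorted[0] = $cac32dd
  sorted[1] = 2dd$cac3
  sorted[2] = 32dd$cac
  sorted[3] = ac32dd$c
  sorted[4] = c32dd$ca
  sorted[5] = cac32dd$
  sorted[6] = d$cac32d
  sorted[7] = dd$cac32
sorted[1] = 2dd$cac3

Answer: 2dd$cac3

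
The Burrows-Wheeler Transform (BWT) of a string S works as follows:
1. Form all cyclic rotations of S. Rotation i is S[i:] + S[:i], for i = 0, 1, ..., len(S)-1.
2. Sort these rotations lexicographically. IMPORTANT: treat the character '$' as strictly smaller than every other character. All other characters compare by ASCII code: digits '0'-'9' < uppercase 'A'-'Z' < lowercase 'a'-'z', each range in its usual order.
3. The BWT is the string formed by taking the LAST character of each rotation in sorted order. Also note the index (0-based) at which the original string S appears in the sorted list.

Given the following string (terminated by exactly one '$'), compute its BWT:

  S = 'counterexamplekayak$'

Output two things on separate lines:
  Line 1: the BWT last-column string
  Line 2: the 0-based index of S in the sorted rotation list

Answer: kyxk$ltraepaucmenoea
4

Derivation:
All 20 rotations (rotation i = S[i:]+S[:i]):
  rot[0] = counterexamplekayak$
  rot[1] = ounterexamplekayak$c
  rot[2] = unterexamplekayak$co
  rot[3] = nterexamplekayak$cou
  rot[4] = terexamplekayak$coun
  rot[5] = erexamplekayak$count
  rot[6] = rexamplekayak$counte
  rot[7] = examplekayak$counter
  rot[8] = xamplekayak$countere
  rot[9] = amplekayak$counterex
  rot[10] = mplekayak$counterexa
  rot[11] = plekayak$counterexam
  rot[12] = lekayak$counterexamp
  rot[13] = ekayak$counterexampl
  rot[14] = kayak$counterexample
  rot[15] = ayak$counterexamplek
  rot[16] = yak$counterexampleka
  rot[17] = ak$counterexamplekay
  rot[18] = k$counterexamplekaya
  rot[19] = $counterexamplekayak
Sorted (with $ < everything):
  sorted[0] = $counterexamplekayak  (last char: 'k')
  sorted[1] = ak$counterexamplekay  (last char: 'y')
  sorted[2] = amplekayak$counterex  (last char: 'x')
  sorted[3] = ayak$counterexamplek  (last char: 'k')
  sorted[4] = counterexamplekayak$  (last char: '$')
  sorted[5] = ekayak$counterexampl  (last char: 'l')
  sorted[6] = erexamplekayak$count  (last char: 't')
  sorted[7] = examplekayak$counter  (last char: 'r')
  sorted[8] = k$counterexamplekaya  (last char: 'a')
  sorted[9] = kayak$counterexample  (last char: 'e')
  sorted[10] = lekayak$counterexamp  (last char: 'p')
  sorted[11] = mplekayak$counterexa  (last char: 'a')
  sorted[12] = nterexamplekayak$cou  (last char: 'u')
  sorted[13] = ounterexamplekayak$c  (last char: 'c')
  sorted[14] = plekayak$counterexam  (last char: 'm')
  sorted[15] = rexamplekayak$counte  (last char: 'e')
  sorted[16] = terexamplekayak$coun  (last char: 'n')
  sorted[17] = unterexamplekayak$co  (last char: 'o')
  sorted[18] = xamplekayak$countere  (last char: 'e')
  sorted[19] = yak$counterexampleka  (last char: 'a')
Last column: kyxk$ltraepaucmenoea
Original string S is at sorted index 4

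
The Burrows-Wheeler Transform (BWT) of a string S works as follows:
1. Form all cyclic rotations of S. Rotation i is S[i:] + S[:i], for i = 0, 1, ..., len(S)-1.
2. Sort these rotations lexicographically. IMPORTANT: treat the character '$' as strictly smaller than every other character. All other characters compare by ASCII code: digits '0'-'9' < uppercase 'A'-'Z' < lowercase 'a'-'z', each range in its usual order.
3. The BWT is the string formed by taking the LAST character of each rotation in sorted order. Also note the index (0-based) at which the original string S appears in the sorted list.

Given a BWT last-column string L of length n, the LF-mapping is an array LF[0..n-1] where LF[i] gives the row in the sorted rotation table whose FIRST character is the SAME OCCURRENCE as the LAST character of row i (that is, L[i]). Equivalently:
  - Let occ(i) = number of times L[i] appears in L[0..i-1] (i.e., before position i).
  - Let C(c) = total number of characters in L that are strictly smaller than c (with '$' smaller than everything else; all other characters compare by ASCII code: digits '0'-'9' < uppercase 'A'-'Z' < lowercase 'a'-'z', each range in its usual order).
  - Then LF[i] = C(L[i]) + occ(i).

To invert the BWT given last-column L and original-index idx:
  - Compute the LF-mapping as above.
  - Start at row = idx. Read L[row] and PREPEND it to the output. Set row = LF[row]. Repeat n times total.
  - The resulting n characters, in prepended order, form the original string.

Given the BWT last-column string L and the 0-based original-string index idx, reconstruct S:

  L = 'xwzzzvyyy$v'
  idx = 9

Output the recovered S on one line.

Answer: zwvyyyzvzx$

Derivation:
LF mapping: 4 3 8 9 10 1 5 6 7 0 2
Walk LF starting at row 9, prepending L[row]:
  step 1: row=9, L[9]='$', prepend. Next row=LF[9]=0
  step 2: row=0, L[0]='x', prepend. Next row=LF[0]=4
  step 3: row=4, L[4]='z', prepend. Next row=LF[4]=10
  step 4: row=10, L[10]='v', prepend. Next row=LF[10]=2
  step 5: row=2, L[2]='z', prepend. Next row=LF[2]=8
  step 6: row=8, L[8]='y', prepend. Next row=LF[8]=7
  step 7: row=7, L[7]='y', prepend. Next row=LF[7]=6
  step 8: row=6, L[6]='y', prepend. Next row=LF[6]=5
  step 9: row=5, L[5]='v', prepend. Next row=LF[5]=1
  step 10: row=1, L[1]='w', prepend. Next row=LF[1]=3
  step 11: row=3, L[3]='z', prepend. Next row=LF[3]=9
Reversed output: zwvyyyzvzx$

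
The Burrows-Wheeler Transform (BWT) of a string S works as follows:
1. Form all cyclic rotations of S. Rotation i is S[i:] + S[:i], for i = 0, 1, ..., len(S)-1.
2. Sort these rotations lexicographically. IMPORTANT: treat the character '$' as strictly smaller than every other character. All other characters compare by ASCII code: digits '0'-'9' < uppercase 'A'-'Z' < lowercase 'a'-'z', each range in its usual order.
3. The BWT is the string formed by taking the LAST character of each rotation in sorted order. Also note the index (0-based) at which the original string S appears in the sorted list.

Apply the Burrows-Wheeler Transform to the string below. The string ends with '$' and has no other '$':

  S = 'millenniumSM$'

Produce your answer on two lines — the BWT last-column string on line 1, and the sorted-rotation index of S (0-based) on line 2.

Answer: MSmlmnliu$nei
9

Derivation:
All 13 rotations (rotation i = S[i:]+S[:i]):
  rot[0] = millenniumSM$
  rot[1] = illenniumSM$m
  rot[2] = llenniumSM$mi
  rot[3] = lenniumSM$mil
  rot[4] = enniumSM$mill
  rot[5] = nniumSM$mille
  rot[6] = niumSM$millen
  rot[7] = iumSM$millenn
  rot[8] = umSM$millenni
  rot[9] = mSM$millenniu
  rot[10] = SM$millennium
  rot[11] = M$millenniumS
  rot[12] = $millenniumSM
Sorted (with $ < everything):
  sorted[0] = $millenniumSM  (last char: 'M')
  sorted[1] = M$millenniumS  (last char: 'S')
  sorted[2] = SM$millennium  (last char: 'm')
  sorted[3] = enniumSM$mill  (last char: 'l')
  sorted[4] = illenniumSM$m  (last char: 'm')
  sorted[5] = iumSM$millenn  (last char: 'n')
  sorted[6] = lenniumSM$mil  (last char: 'l')
  sorted[7] = llenniumSM$mi  (last char: 'i')
  sorted[8] = mSM$millenniu  (last char: 'u')
  sorted[9] = millenniumSM$  (last char: '$')
  sorted[10] = niumSM$millen  (last char: 'n')
  sorted[11] = nniumSM$mille  (last char: 'e')
  sorted[12] = umSM$millenni  (last char: 'i')
Last column: MSmlmnliu$nei
Original string S is at sorted index 9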